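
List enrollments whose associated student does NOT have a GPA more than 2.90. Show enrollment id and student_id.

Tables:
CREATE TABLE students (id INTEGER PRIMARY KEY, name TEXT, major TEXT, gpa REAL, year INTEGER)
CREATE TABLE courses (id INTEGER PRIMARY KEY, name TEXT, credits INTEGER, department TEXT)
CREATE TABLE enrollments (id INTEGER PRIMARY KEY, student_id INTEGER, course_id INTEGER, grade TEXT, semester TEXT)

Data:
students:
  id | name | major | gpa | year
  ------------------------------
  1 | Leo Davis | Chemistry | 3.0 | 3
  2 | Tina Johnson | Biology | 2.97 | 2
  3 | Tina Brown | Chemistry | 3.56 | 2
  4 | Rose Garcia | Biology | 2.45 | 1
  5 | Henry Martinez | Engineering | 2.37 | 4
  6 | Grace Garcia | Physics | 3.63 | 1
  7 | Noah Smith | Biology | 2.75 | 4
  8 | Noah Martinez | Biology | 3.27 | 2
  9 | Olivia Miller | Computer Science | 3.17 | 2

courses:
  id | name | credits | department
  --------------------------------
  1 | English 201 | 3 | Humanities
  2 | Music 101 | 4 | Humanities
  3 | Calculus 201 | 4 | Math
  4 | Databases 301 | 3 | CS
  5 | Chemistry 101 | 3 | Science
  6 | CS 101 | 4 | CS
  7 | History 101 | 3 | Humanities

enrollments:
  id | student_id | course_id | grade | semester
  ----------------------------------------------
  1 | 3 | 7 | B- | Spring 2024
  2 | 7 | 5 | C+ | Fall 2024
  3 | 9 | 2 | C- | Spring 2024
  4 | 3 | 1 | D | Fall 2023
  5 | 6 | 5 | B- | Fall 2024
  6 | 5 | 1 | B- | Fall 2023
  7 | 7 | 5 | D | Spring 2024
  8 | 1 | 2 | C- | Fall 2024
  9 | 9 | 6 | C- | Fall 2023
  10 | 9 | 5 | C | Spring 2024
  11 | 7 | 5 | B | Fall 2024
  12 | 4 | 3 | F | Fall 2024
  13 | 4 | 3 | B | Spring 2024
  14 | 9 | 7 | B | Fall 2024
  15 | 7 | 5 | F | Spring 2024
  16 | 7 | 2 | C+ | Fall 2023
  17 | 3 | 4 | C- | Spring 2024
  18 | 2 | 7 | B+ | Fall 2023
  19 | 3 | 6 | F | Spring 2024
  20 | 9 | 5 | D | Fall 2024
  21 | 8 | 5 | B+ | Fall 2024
SELECT id, student_id FROM enrollments WHERE student_id NOT IN (SELECT id FROM students WHERE gpa > 2.9)

Execution result:
id | student_id
2 | 7
6 | 5
7 | 7
11 | 7
12 | 4
13 | 4
15 | 7
16 | 7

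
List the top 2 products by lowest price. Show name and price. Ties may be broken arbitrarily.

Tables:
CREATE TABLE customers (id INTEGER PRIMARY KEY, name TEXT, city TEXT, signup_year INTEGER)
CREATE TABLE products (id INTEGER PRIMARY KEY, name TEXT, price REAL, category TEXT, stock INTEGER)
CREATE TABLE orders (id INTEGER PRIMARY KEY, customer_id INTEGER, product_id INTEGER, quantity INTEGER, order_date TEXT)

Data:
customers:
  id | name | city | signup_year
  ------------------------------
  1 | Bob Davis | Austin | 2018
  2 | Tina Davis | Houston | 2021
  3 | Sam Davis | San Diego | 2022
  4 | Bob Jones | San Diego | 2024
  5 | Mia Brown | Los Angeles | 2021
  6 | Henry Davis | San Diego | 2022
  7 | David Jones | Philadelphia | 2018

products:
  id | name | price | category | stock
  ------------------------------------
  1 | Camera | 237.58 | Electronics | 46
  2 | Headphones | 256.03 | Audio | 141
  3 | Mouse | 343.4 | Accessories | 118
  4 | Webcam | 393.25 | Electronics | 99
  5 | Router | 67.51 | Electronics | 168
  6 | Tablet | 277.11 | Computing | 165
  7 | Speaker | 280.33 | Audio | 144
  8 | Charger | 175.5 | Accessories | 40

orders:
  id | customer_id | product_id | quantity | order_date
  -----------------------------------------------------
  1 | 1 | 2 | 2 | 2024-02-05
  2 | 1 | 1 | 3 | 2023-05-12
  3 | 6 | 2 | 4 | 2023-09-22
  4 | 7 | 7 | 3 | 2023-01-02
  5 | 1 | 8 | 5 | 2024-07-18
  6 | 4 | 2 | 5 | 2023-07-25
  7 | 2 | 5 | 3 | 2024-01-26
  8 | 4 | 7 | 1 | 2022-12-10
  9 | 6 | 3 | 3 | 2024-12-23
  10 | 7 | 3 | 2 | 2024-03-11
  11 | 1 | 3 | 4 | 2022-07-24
SELECT name, price FROM products ORDER BY price ASC LIMIT 2

Execution result:
name | price
Router | 67.51
Charger | 175.50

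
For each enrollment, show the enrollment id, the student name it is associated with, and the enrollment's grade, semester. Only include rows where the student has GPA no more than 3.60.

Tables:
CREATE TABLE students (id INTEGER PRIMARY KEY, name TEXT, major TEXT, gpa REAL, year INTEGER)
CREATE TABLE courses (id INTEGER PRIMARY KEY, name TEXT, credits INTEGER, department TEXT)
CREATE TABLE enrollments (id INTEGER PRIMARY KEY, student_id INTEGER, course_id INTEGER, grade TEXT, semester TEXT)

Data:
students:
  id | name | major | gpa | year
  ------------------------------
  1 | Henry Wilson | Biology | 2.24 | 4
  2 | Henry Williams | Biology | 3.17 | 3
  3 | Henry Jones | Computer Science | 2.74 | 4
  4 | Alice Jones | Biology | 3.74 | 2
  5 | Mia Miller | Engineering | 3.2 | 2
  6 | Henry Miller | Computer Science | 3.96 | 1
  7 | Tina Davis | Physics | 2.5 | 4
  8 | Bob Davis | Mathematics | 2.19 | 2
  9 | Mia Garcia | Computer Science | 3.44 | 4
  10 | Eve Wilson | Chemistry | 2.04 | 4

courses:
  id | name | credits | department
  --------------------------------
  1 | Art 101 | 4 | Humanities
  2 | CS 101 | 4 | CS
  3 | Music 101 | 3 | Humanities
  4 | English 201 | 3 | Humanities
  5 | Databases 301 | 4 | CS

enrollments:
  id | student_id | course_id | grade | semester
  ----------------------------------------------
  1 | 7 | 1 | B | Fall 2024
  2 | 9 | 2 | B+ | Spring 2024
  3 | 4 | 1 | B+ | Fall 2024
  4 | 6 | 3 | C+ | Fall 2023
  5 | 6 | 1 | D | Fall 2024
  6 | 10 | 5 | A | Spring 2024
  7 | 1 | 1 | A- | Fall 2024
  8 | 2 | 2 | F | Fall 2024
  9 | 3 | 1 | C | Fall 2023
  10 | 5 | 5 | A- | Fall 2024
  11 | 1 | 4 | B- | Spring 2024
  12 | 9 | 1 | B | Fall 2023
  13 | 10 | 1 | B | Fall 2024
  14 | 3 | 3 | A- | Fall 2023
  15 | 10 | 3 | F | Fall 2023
SELECT c.id, p.name AS student, c.grade, c.semester FROM enrollments c JOIN students p ON c.student_id = p.id WHERE p.gpa <= 3.6

Execution result:
id | student | grade | semester
1 | Tina Davis | B | Fall 2024
2 | Mia Garcia | B+ | Spring 2024
6 | Eve Wilson | A | Spring 2024
7 | Henry Wilson | A- | Fall 2024
8 | Henry Williams | F | Fall 2024
9 | Henry Jones | C | Fall 2023
10 | Mia Miller | A- | Fall 2024
11 | Henry Wilson | B- | Spring 2024
12 | Mia Garcia | B | Fall 2023
13 | Eve Wilson | B | Fall 2024
14 | Henry Jones | A- | Fall 2023
15 | Eve Wilson | F | Fall 2023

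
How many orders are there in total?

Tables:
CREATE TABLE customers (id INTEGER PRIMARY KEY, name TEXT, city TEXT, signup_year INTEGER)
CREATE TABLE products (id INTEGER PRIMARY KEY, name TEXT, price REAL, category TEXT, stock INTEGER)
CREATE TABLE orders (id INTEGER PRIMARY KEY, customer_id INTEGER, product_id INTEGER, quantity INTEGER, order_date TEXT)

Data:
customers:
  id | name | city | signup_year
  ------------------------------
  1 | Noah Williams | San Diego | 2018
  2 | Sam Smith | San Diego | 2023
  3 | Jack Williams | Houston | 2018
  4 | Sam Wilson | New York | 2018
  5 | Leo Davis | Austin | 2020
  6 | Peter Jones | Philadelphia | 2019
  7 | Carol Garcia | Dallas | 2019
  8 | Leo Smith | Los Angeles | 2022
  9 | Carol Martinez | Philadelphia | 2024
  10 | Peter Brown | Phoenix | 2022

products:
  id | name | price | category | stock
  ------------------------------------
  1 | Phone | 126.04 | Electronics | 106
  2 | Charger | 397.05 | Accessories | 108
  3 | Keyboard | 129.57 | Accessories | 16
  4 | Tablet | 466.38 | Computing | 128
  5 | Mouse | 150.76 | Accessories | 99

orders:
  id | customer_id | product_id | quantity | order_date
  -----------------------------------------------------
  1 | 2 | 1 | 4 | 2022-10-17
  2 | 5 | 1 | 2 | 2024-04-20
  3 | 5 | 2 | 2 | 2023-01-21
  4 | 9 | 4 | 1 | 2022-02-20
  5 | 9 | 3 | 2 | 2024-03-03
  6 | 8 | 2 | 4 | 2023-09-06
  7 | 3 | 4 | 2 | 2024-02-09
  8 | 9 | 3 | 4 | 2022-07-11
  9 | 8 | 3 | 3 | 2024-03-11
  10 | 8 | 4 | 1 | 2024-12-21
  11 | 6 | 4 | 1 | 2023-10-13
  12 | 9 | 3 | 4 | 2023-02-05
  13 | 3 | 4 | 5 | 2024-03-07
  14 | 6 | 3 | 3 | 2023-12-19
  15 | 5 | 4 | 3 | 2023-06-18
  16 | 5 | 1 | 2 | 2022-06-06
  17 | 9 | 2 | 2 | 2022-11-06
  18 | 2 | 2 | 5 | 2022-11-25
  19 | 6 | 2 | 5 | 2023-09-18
SELECT COUNT(*) FROM orders

Execution result:
19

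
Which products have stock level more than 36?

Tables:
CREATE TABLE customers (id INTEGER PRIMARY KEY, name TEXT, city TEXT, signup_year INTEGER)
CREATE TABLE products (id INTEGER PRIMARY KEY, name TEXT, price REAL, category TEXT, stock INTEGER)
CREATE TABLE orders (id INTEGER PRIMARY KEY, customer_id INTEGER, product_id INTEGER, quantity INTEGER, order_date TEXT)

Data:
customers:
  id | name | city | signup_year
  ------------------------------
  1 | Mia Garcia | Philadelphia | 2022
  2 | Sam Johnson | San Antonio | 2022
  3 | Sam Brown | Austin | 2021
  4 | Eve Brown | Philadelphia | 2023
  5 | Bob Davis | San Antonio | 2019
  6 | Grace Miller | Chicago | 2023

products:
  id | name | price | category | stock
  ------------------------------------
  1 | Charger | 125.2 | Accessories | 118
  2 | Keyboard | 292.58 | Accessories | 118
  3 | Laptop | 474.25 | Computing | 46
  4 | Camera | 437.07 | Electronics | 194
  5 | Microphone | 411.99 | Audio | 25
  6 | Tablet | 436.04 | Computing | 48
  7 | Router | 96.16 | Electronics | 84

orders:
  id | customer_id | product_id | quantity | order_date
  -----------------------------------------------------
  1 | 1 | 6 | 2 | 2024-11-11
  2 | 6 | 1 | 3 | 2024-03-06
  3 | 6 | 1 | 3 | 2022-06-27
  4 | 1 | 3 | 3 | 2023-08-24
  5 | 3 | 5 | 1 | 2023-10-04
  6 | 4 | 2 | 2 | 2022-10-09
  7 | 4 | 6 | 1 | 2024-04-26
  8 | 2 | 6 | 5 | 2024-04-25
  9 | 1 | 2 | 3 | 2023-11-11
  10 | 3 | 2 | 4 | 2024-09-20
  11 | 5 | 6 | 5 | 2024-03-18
SELECT name, stock FROM products WHERE stock > 36

Execution result:
name | stock
Charger | 118
Keyboard | 118
Laptop | 46
Camera | 194
Tablet | 48
Router | 84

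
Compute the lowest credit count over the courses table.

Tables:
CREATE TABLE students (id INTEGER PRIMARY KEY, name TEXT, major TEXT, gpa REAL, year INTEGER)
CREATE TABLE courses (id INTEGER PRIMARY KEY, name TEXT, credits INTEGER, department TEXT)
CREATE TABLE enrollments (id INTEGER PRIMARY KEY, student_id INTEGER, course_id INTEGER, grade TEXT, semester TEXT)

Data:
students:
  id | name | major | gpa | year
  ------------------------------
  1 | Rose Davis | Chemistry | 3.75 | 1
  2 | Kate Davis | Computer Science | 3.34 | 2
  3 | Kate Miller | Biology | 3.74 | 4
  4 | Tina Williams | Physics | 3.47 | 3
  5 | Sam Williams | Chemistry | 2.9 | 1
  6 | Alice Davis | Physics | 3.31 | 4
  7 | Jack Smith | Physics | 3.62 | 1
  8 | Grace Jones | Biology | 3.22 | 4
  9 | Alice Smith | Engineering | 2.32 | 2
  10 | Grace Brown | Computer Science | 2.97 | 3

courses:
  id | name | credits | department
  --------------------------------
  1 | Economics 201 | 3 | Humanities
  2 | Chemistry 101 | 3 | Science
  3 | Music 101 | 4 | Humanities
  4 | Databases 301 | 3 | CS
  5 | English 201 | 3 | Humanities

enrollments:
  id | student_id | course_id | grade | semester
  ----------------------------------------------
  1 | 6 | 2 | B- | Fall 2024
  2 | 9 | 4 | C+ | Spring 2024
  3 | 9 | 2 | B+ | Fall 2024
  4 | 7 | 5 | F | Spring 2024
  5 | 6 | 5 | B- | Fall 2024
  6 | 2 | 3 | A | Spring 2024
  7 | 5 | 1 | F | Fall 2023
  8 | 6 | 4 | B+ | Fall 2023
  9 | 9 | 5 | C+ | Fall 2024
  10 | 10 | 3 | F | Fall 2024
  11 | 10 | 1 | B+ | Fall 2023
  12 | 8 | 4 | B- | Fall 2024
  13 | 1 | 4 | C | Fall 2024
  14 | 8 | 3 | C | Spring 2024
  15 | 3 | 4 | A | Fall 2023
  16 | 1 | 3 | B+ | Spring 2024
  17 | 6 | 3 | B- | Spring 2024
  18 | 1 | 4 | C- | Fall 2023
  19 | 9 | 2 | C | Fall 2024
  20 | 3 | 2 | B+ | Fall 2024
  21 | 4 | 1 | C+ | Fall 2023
SELECT MIN(credits) FROM courses

Execution result:
3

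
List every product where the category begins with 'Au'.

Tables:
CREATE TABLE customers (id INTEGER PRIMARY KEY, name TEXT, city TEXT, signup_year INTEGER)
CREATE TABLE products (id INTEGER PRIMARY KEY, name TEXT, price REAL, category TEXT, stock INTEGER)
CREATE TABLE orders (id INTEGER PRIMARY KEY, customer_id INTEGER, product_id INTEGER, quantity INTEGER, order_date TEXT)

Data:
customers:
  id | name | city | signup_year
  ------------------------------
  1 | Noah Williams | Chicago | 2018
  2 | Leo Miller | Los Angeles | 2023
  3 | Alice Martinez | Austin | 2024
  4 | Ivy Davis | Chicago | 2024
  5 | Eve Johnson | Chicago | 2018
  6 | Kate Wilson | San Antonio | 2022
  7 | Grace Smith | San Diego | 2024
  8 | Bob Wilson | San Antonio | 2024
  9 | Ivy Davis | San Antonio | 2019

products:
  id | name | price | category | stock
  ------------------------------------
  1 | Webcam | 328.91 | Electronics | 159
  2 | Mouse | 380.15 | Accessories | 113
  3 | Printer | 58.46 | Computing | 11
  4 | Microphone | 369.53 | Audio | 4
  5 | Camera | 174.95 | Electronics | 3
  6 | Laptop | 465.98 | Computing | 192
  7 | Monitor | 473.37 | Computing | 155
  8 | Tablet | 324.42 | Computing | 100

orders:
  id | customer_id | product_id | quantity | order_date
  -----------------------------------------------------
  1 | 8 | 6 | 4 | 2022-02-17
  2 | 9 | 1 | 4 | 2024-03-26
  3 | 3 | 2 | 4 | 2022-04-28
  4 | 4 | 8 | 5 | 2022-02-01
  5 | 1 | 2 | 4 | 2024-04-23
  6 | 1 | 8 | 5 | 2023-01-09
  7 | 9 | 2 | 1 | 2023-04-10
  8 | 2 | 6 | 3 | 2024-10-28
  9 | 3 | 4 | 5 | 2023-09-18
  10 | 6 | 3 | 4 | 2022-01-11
SELECT name, category FROM products WHERE category LIKE 'Au%'

Execution result:
name | category
Microphone | Audio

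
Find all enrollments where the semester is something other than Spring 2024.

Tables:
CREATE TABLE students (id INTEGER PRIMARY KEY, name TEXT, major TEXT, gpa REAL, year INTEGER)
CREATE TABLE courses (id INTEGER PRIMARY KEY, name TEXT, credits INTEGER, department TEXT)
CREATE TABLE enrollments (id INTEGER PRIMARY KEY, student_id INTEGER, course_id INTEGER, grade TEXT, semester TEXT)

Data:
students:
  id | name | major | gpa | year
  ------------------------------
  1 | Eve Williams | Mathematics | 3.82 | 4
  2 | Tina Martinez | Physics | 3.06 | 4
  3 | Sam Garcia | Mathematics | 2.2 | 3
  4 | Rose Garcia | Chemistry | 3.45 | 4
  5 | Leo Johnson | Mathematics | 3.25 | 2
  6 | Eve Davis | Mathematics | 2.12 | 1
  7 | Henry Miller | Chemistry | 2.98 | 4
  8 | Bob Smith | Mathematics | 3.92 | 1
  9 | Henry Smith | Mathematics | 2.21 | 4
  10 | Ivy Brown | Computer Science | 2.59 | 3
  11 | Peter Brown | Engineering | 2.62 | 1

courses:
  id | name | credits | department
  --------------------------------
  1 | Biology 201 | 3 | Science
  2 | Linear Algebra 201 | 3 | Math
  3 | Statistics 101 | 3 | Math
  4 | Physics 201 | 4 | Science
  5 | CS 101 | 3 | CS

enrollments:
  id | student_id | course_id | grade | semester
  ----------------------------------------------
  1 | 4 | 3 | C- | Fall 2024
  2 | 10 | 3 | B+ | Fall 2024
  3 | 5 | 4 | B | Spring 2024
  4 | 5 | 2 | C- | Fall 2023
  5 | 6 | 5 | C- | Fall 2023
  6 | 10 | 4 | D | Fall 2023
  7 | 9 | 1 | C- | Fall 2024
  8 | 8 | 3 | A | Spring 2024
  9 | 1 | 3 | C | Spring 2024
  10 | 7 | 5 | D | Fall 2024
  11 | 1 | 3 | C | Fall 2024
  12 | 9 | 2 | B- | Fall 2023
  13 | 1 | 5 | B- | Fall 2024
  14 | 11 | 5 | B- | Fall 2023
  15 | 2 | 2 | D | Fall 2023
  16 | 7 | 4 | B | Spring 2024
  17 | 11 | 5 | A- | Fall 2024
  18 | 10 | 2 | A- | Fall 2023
SELECT id, semester FROM enrollments WHERE semester <> 'Spring 2024'

Execution result:
id | semester
1 | Fall 2024
2 | Fall 2024
4 | Fall 2023
5 | Fall 2023
6 | Fall 2023
7 | Fall 2024
10 | Fall 2024
11 | Fall 2024
12 | Fall 2023
13 | Fall 2024
14 | Fall 2023
15 | Fall 2023
17 | Fall 2024
18 | Fall 2023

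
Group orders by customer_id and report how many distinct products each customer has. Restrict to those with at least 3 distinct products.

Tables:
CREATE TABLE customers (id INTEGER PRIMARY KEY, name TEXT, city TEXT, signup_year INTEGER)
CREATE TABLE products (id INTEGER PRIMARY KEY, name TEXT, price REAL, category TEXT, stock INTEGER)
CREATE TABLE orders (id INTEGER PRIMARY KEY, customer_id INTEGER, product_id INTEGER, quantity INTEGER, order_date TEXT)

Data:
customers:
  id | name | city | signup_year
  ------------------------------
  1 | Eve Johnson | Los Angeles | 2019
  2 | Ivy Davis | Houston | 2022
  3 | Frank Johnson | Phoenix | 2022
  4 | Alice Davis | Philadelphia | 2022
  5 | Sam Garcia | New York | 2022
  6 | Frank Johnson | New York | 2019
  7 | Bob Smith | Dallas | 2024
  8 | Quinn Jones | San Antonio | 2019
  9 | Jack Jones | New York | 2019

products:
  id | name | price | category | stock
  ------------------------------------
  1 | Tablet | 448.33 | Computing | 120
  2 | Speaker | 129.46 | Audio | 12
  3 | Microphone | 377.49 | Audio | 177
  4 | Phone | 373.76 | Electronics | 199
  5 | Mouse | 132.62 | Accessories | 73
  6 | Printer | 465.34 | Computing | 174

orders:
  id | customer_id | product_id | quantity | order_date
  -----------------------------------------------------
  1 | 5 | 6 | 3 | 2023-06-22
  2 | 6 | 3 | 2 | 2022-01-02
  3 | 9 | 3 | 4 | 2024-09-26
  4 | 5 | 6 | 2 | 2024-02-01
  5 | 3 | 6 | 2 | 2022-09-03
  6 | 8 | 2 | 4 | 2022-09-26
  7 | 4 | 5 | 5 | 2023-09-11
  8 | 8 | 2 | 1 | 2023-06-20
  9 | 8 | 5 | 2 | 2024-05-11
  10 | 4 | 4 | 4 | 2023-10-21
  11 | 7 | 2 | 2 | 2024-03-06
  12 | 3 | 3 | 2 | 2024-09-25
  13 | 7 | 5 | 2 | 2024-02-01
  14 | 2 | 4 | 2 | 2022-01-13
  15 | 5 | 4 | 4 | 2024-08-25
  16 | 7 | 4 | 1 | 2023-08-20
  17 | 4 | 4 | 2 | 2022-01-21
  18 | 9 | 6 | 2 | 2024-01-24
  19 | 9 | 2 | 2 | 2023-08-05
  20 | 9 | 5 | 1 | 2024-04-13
SELECT customer_id, COUNT(DISTINCT product_id) AS distinct_product_count FROM orders GROUP BY customer_id HAVING COUNT(DISTINCT product_id) >= 3

Execution result:
customer_id | distinct_product_count
7 | 3
9 | 4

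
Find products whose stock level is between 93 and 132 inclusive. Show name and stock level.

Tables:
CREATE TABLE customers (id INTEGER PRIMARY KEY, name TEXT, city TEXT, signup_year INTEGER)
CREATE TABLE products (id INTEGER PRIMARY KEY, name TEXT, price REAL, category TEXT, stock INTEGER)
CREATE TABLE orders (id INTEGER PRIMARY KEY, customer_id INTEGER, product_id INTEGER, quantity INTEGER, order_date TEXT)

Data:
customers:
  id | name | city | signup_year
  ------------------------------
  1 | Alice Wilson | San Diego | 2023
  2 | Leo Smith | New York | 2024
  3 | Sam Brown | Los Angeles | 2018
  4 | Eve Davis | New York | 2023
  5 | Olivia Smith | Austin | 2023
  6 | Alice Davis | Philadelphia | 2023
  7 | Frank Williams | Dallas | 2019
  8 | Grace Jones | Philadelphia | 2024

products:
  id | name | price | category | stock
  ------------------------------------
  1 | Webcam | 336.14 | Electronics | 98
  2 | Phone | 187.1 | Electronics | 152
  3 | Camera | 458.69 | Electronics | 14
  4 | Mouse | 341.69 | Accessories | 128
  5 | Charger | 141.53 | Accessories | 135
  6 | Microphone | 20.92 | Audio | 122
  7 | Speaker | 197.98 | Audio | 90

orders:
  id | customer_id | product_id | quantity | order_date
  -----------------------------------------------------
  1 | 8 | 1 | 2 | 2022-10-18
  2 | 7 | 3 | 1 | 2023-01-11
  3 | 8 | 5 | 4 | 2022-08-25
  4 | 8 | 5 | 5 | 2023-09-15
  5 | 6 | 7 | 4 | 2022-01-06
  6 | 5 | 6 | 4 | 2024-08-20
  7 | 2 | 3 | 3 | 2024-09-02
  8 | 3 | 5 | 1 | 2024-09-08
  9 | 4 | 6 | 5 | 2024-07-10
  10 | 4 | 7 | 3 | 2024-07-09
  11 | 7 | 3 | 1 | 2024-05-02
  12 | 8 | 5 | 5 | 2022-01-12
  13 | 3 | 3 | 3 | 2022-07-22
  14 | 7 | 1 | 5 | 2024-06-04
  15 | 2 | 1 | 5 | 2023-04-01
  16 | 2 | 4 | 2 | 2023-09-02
SELECT name, stock FROM products WHERE stock BETWEEN 93 AND 132

Execution result:
name | stock
Webcam | 98
Mouse | 128
Microphone | 122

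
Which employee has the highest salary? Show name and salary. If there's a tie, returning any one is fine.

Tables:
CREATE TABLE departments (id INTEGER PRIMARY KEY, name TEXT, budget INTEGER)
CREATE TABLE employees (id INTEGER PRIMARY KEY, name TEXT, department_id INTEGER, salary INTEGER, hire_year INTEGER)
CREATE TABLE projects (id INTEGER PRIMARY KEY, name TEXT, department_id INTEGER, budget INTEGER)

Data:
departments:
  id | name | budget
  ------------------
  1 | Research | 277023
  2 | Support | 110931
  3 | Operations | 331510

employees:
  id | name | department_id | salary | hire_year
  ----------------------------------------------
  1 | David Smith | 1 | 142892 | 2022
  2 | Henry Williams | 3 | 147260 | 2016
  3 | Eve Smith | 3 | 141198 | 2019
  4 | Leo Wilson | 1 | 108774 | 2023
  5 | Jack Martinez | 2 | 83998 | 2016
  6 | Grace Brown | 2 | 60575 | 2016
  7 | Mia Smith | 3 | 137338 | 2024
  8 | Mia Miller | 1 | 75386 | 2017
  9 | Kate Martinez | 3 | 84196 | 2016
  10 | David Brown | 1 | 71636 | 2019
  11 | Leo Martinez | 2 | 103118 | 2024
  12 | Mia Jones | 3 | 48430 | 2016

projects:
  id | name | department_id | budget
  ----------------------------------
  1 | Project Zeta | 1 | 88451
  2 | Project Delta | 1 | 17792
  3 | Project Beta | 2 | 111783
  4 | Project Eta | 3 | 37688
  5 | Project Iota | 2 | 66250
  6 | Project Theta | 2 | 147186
SELECT name, salary FROM employees ORDER BY salary DESC LIMIT 1

Execution result:
name | salary
Henry Williams | 147260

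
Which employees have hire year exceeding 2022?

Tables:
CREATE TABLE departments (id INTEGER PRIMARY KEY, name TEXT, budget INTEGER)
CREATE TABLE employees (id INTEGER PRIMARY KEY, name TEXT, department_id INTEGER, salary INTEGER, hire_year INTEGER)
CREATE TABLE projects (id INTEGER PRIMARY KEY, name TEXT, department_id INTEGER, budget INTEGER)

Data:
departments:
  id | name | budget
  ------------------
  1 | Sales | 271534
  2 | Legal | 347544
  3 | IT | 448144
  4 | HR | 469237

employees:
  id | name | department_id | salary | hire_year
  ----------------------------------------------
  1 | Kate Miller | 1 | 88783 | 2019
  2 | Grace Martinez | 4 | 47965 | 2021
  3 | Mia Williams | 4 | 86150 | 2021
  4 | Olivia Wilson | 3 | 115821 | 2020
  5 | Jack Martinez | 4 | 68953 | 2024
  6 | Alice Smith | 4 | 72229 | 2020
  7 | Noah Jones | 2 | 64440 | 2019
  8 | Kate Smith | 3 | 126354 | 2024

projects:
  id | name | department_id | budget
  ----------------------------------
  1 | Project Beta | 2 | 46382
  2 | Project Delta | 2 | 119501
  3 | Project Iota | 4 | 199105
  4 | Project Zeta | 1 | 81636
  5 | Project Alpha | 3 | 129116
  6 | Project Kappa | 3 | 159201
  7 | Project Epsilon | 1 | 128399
SELECT name, hire_year FROM employees WHERE hire_year > 2022

Execution result:
name | hire_year
Jack Martinez | 2024
Kate Smith | 2024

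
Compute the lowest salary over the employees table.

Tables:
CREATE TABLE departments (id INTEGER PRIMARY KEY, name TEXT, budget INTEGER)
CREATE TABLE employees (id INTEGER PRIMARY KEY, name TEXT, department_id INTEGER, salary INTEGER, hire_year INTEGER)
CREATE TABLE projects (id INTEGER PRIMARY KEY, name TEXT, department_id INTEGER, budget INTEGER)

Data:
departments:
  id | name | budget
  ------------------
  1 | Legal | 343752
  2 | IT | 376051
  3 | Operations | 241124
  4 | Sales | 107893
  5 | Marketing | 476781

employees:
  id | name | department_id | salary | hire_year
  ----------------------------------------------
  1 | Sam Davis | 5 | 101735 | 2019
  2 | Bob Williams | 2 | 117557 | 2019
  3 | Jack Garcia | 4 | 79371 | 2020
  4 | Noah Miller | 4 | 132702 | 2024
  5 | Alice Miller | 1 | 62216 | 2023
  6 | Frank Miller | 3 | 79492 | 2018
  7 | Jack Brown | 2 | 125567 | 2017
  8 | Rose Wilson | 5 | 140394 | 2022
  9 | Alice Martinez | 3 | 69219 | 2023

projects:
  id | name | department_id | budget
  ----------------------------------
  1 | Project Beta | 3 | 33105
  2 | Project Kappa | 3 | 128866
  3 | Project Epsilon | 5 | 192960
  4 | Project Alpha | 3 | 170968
SELECT MIN(salary) FROM employees

Execution result:
62216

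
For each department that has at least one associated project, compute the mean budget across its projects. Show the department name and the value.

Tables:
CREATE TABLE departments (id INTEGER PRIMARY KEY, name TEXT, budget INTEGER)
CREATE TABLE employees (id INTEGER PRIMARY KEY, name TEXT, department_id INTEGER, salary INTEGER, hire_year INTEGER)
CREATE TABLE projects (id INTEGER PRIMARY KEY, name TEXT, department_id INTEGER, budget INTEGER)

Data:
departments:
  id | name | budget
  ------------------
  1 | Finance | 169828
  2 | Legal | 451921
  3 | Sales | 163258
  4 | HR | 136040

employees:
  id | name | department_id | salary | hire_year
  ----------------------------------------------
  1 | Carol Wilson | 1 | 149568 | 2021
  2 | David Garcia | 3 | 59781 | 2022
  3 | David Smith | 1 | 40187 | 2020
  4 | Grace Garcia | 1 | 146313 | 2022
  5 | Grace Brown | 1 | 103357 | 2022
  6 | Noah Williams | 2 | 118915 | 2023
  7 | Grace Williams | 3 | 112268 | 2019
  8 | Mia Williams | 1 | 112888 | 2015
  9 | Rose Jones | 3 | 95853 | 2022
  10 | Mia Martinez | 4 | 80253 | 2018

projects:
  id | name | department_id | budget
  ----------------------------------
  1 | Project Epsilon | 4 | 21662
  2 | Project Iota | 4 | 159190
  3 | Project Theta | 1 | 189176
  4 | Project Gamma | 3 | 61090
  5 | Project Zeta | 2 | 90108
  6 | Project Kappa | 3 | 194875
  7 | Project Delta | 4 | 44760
SELECT p.name, AVG(c.budget) AS avg_budget FROM projects c JOIN departments p ON c.department_id = p.id GROUP BY p.id, p.name

Execution result:
name | avg_budget
Finance | 189176.00
Legal | 90108.00
Sales | 127982.50
HR | 75204.00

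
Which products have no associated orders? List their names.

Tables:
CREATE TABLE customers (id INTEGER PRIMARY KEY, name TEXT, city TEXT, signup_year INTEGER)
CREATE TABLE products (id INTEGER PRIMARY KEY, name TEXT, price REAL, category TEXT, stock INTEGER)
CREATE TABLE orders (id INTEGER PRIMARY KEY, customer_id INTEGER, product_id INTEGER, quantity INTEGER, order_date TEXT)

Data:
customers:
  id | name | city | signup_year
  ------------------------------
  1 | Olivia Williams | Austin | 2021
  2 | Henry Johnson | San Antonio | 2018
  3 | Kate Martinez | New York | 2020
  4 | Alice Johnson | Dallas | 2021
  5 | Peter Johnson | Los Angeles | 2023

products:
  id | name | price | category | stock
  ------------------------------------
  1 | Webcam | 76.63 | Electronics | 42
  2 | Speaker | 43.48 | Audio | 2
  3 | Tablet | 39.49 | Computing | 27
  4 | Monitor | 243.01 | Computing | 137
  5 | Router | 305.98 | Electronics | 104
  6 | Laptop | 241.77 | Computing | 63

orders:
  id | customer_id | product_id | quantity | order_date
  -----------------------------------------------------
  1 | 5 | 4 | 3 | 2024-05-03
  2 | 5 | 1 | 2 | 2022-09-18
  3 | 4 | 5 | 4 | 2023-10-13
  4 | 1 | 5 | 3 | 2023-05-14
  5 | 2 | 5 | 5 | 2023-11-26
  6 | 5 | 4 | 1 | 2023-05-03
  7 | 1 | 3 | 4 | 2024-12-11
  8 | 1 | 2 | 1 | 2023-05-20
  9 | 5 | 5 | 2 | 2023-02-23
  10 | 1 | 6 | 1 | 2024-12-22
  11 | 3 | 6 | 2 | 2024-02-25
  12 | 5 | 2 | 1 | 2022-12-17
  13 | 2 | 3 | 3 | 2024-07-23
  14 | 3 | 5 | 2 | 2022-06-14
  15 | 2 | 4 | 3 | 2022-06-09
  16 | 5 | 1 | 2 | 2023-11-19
SELECT p.name FROM products p LEFT JOIN orders c ON c.product_id = p.id WHERE c.id IS NULL

Execution result:
(no rows)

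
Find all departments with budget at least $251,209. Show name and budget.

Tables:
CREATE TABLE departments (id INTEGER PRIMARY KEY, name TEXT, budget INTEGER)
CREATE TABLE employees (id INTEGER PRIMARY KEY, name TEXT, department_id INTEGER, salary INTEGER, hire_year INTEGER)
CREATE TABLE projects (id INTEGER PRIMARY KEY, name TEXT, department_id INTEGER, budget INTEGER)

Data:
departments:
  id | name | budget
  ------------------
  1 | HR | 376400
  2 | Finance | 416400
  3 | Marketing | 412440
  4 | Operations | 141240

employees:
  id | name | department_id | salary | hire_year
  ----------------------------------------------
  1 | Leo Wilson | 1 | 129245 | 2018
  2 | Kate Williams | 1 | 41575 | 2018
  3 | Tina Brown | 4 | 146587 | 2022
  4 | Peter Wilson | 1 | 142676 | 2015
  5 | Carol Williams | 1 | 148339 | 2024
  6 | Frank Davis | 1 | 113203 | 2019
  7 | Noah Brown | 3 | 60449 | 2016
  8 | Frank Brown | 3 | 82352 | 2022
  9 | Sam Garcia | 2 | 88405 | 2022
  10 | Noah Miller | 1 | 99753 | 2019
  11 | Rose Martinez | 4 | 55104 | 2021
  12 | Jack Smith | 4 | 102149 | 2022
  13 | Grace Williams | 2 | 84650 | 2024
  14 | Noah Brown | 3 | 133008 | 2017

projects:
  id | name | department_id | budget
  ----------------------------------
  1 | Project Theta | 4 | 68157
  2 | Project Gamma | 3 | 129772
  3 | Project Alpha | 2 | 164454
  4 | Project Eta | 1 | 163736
SELECT name, budget FROM departments WHERE budget >= 251209

Execution result:
name | budget
HR | 376400
Finance | 416400
Marketing | 412440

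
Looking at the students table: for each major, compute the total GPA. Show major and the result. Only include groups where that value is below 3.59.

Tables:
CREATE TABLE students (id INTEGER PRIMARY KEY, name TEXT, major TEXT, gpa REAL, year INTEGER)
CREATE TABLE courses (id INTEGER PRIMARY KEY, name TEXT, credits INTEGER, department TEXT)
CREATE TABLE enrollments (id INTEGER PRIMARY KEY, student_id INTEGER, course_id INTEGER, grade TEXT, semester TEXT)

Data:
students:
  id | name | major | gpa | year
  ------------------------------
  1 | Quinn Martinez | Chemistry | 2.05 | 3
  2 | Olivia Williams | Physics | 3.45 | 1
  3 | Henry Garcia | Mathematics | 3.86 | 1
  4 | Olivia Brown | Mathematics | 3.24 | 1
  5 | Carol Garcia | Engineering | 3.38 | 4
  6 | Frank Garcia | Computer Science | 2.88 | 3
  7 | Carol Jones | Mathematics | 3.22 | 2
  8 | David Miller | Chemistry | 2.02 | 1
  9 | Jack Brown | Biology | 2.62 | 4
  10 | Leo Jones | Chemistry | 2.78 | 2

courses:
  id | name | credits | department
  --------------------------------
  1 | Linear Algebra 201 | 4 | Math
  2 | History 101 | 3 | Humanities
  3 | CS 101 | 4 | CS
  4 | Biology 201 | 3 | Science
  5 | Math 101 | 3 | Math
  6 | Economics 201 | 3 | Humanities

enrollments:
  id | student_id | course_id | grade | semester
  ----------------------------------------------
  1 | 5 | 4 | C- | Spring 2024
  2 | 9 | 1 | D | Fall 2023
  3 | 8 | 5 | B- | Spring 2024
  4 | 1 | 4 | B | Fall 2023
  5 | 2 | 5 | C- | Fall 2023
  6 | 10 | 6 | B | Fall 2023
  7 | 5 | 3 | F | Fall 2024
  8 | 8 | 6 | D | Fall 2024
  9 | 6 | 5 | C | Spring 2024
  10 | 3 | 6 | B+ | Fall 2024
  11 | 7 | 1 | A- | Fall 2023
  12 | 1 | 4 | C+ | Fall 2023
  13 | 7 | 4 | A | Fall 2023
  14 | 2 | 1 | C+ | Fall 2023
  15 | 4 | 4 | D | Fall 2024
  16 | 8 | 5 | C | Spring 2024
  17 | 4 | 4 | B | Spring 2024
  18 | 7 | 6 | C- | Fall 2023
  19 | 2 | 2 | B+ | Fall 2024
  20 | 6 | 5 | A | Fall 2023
SELECT major, SUM(gpa) AS sum_gpa FROM students GROUP BY major HAVING SUM(gpa) < 3.59

Execution result:
major | sum_gpa
Biology | 2.62
Computer Science | 2.88
Engineering | 3.38
Physics | 3.45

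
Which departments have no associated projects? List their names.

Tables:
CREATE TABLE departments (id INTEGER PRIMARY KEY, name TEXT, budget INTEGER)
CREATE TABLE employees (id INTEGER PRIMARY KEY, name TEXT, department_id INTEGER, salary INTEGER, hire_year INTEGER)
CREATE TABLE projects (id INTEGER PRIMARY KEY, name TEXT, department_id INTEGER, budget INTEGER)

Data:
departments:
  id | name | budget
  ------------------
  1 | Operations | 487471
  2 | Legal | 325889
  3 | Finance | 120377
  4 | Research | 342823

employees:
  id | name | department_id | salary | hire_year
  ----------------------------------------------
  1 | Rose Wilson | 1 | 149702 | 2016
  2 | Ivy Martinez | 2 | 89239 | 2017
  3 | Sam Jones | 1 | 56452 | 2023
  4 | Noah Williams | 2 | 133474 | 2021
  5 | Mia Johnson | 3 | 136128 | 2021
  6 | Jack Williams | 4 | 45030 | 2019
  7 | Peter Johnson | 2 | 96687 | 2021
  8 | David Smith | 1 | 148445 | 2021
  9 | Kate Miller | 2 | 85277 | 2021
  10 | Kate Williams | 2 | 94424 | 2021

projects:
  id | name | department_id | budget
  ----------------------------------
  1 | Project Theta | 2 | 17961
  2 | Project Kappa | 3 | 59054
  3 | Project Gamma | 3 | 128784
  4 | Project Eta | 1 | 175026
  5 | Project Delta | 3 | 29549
SELECT p.name FROM departments p LEFT JOIN projects c ON c.department_id = p.id WHERE c.id IS NULL

Execution result:
Research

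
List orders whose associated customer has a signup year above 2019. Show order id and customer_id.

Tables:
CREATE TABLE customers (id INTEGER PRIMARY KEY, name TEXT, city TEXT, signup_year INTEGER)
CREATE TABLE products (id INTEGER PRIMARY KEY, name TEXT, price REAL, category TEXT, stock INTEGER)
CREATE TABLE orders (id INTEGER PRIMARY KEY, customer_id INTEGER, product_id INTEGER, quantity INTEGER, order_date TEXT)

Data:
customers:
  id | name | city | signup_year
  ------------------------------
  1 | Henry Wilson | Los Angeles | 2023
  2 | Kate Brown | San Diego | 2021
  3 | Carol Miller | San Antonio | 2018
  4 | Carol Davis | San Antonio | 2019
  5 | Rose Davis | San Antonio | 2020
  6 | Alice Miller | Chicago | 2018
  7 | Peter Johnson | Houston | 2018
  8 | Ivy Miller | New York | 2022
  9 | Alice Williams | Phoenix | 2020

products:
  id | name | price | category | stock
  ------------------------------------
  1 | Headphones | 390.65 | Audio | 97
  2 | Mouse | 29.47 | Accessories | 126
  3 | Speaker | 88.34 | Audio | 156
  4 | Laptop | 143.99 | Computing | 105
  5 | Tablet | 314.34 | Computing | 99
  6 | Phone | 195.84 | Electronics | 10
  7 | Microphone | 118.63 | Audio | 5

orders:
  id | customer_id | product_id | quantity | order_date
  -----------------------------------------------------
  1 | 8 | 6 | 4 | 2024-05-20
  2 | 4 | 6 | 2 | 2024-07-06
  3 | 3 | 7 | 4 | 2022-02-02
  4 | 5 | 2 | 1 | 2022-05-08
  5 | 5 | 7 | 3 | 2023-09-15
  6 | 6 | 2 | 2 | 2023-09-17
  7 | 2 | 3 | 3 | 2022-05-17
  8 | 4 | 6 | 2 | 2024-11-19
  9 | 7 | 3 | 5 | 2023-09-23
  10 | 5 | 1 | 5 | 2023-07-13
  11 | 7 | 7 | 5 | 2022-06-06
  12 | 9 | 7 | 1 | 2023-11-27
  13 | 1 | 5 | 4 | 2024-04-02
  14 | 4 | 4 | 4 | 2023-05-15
SELECT id, customer_id FROM orders WHERE customer_id IN (SELECT id FROM customers WHERE signup_year > 2019)

Execution result:
id | customer_id
1 | 8
4 | 5
5 | 5
7 | 2
10 | 5
12 | 9
13 | 1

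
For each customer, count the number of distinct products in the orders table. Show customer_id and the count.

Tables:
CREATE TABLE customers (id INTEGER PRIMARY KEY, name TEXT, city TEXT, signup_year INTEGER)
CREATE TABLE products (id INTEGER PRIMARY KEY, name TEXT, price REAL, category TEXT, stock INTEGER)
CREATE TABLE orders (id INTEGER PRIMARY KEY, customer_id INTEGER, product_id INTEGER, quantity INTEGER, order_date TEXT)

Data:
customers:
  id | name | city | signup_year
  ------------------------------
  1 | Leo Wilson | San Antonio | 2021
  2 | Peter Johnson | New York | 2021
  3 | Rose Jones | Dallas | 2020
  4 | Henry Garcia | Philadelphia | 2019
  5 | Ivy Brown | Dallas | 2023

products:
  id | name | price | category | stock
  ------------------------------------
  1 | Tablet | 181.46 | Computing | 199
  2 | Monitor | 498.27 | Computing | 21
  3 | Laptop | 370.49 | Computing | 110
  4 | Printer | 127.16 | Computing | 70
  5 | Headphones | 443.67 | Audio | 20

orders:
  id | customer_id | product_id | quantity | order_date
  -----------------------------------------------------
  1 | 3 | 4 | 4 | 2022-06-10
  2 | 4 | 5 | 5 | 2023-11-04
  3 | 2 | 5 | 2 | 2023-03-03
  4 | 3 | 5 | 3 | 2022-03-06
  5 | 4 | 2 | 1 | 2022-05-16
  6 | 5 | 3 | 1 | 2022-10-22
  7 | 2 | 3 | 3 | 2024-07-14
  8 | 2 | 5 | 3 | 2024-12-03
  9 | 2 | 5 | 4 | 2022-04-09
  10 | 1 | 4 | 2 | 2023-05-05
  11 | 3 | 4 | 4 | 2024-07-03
SELECT customer_id, COUNT(DISTINCT product_id) AS distinct_product_count FROM orders GROUP BY customer_id

Execution result:
customer_id | distinct_product_count
1 | 1
2 | 2
3 | 2
4 | 2
5 | 1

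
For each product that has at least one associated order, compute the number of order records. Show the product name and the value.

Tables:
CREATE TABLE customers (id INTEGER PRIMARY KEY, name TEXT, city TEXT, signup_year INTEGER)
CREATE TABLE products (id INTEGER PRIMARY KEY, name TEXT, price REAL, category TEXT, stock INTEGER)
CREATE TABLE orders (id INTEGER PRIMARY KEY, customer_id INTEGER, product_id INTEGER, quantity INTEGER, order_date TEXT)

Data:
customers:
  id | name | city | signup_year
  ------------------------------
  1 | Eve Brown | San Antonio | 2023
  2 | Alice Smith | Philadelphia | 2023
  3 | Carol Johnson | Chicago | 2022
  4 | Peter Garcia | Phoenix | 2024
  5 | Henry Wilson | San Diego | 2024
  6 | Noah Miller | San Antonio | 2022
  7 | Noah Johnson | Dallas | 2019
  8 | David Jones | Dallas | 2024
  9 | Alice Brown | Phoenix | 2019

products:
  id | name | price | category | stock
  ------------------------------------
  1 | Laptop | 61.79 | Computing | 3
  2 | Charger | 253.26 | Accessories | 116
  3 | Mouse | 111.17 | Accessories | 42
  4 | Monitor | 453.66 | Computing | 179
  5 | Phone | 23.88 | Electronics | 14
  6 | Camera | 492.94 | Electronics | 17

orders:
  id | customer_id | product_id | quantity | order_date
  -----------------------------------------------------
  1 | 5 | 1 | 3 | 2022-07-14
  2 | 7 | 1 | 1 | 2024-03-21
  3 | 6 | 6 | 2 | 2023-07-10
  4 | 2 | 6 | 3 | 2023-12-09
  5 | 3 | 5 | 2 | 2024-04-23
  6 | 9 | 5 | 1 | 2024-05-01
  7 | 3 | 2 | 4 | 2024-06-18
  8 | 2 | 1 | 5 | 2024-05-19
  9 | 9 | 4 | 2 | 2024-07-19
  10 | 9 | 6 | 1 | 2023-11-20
SELECT p.name, COUNT(*) AS n FROM orders c JOIN products p ON c.product_id = p.id GROUP BY p.id, p.name

Execution result:
name | n
Laptop | 3
Charger | 1
Monitor | 1
Phone | 2
Camera | 3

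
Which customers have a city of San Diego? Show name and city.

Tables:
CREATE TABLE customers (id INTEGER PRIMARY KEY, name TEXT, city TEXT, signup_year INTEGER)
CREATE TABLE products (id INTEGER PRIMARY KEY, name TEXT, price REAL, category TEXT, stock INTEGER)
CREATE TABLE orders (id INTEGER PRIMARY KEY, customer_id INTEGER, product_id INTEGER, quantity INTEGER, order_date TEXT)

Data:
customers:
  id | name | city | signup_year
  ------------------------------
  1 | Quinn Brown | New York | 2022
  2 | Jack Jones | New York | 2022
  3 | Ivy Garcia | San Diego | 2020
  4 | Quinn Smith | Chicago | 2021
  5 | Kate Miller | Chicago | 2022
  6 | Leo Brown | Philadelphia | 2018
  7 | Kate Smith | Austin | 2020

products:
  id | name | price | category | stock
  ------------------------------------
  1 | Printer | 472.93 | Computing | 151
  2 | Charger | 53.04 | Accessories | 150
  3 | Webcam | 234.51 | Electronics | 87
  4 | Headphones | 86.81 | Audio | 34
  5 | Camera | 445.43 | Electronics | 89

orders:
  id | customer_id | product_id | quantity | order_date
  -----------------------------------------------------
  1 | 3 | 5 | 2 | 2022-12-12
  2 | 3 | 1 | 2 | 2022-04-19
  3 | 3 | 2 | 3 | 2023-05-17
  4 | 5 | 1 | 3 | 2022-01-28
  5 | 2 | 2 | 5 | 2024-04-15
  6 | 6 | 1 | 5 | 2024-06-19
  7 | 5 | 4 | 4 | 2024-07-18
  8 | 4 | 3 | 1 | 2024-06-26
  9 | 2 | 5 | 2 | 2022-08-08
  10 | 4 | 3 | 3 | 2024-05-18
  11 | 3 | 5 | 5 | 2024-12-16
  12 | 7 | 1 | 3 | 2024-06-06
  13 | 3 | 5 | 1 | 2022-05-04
SELECT name, city FROM customers WHERE city = 'San Diego'

Execution result:
name | city
Ivy Garcia | San Diego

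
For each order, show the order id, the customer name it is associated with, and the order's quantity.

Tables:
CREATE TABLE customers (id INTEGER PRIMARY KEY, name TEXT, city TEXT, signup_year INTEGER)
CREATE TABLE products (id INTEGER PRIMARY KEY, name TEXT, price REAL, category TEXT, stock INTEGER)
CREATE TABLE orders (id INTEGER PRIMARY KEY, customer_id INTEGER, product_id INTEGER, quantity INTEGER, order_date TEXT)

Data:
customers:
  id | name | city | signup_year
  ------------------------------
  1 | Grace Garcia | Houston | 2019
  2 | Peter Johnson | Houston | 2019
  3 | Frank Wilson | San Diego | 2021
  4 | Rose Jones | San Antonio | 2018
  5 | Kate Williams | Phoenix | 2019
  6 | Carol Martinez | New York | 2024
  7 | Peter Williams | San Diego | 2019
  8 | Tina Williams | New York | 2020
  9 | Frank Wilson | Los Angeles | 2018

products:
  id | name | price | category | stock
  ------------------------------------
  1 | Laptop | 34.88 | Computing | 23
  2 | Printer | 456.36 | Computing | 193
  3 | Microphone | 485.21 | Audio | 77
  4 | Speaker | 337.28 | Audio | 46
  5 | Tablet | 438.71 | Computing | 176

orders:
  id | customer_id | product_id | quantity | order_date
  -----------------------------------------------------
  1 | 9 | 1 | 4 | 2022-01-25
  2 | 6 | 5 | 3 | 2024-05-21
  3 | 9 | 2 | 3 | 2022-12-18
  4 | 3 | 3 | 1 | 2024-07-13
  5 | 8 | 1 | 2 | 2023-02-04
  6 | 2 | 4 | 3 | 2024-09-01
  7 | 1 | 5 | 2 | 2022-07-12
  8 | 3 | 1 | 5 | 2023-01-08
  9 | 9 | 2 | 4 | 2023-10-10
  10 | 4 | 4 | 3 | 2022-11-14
SELECT c.id, p.name AS customer, c.quantity FROM orders c JOIN customers p ON c.customer_id = p.id

Execution result:
id | customer | quantity
1 | Frank Wilson | 4
2 | Carol Martinez | 3
3 | Frank Wilson | 3
4 | Frank Wilson | 1
5 | Tina Williams | 2
6 | Peter Johnson | 3
7 | Grace Garcia | 2
8 | Frank Wilson | 5
9 | Frank Wilson | 4
10 | Rose Jones | 3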